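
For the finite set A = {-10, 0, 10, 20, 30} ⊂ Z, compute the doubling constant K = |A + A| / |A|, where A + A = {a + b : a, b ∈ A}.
K = |A + A| / |A| = 9/5

Enumerate A + A = {a + b : a, b ∈ A}. With |A| = 5, there are |A|^2 = 25 ordered sum pairs; collecting distinct values, A + A = {-20, -10, 0, 10, 20, 30, 40, 50, 60}, so |A + A| = 9. Thus K = 9/5. Here |A + A| = 2|A| − 1 = 9, the minimum possible — so K = 9/5 is minimal, which holds iff A is an arithmetic progression.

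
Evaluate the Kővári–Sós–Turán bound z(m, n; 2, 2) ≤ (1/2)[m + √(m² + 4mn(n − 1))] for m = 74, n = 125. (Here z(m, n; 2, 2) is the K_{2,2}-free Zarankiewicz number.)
z(74, 125; 2, 2) ≤ (1/2)[74 + √(74² + 4·74·125·124)] = (1/2)[74 + √4593476] = 1108.6198

Kővári–Sós–Turán: let r_1, ..., r_74 be the row sums and z = Σ r_i the total number of 1s. Each pair of columns can share at most one row with both entries 1 (else a 2×2 all-ones block appears), so Σ_i C(r_i, 2) ≤ C(125, 2) = 7750. By convexity Σ_i C(r_i, 2) ≥ 74·C(z/74, 2) = z(z − 74)/(2·74), giving z² − 74z − 74·125·124 ≤ 0 and hence z ≤ (1/2)[74 + √(5476 + 4·1147000)] = (1/2)[74 + √4593476] ≈ (1/2)(74 + 2143.2396) = 1108.6198.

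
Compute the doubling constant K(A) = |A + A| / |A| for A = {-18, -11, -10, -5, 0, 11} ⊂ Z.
K = |A + A| / |A| = 19/6

Enumerate A + A = {a + b : a, b ∈ A}. With |A| = 6, there are |A|^2 = 36 ordered sum pairs; collecting distinct values, A + A = {-36, -29, -28, -23, -22, -21, -20, -18, -16, -15, -11, -10, -7, -5, 0, 1, 6, 11, 22}, so |A + A| = 19. Thus K = 19/6. For comparison, the minimum possible |A + A| over all 6-element sets is 2·6 − 1 = 11 (so min K = 11/6), attained only by arithmetic progressions.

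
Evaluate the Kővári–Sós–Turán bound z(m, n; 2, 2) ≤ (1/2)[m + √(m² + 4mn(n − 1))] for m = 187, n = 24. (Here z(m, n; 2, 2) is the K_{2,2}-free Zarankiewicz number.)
z(187, 24; 2, 2) ≤ (1/2)[187 + √(187² + 4·187·24·23)] = (1/2)[187 + √447865] = 428.1136

Kővári–Sós–Turán: let r_1, ..., r_187 be the row sums and z = Σ r_i the total number of 1s. Each pair of columns can share at most one row with both entries 1 (else a 2×2 all-ones block appears), so Σ_i C(r_i, 2) ≤ C(24, 2) = 276. By convexity Σ_i C(r_i, 2) ≥ 187·C(z/187, 2) = z(z − 187)/(2·187), giving z² − 187z − 187·24·23 ≤ 0 and hence z ≤ (1/2)[187 + √(34969 + 4·103224)] = (1/2)[187 + √447865] ≈ (1/2)(187 + 669.2272) = 428.1136.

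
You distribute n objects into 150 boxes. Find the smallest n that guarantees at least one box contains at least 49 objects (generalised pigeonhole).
n = (49 − 1)·150 + 1 = 7201

By the generalised pigeonhole principle, to guarantee some box contains ≥ r objects we need more than (r − 1) · k objects total. Threshold: n = (r − 1) · k + 1. With r = 49 and k = 150: n = 48 · 150 + 1 = 7200 + 1 = 7201. For n = 7200 = 48 · 150, we can put exactly 48 objects in every box, avoiding 49 in any single one — so 7201 is tight.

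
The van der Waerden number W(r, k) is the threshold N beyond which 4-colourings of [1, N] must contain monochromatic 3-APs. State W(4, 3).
W(4, 3) = 76

This is a classical value, W(4, 3) = 76, established by combining an explicit 4-colouring of {1, ..., 75} with no monochromatic 3-AP (giving the lower bound W(4, 3) > 75) and a finite case analysis / exhaustive computer search showing every 4-colouring of {1, ..., 76} has such an AP.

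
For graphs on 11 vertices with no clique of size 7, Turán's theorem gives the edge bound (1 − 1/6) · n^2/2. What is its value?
Turán density bound = (5/6) · 11^2/2 = 605/12 ≈ 50.4167

Turán's theorem: ex(n, K_{r+1}) is achieved by the complete r-partite Turán graph T(n, r) with parts as balanced as possible, and is at most (1 − 1/r) · n^2/2. For r = 6, n = 11: the density bound is (5/6) · 121/2 = 605/12 ≈ 50.4167. The integer-valued extremum is e(T(11, 6)) = 50, which is strictly less than the density bound 605/12 since 6 ∤ 11 (the parts of T(11, 6) cannot all be equal).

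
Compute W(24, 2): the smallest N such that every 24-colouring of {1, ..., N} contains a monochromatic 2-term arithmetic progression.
W(24, 2) = 24 + 1 = 25

A 2-term AP is any pair of integers, so a monochromatic 2-AP exists iff some colour is used at least twice. With 24 colours, the colouring i ↦ i on {1, ..., 24} uses each colour once, avoiding any monochromatic pair, so W(24, 2) > 24. For {1, ..., 25}, pigeonhole forces two integers of the same colour, which form a monochromatic 2-AP. Hence W(24, 2) = 25.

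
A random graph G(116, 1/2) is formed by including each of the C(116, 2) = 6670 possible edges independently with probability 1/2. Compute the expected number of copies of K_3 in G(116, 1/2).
E[# K_3] = C(116, 3) · (1/2)^C(3, 2) = 253460 / 2^3 = 63365/2 = 31682.5

For each 3-subset S of vertices (there are C(116, 3) = 253460 such S), let X_S = 1 if S induces a K_3 (all C(3, 2) = 3 edges present). Then P(X_S = 1) = (1/2)^3 = 1/8. By linearity of expectation, E[# K_3] = C(116, 3) · (1/2)^3 = 253460 / 8 = 63365/2 = 31682.5.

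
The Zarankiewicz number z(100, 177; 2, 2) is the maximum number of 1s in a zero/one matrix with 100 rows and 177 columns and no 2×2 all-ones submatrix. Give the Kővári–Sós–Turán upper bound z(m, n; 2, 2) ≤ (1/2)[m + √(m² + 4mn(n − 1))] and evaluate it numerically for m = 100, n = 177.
z(100, 177; 2, 2) ≤ (1/2)[100 + √(100² + 4·100·177·176)] = (1/2)[100 + √12470800] = 1815.701

Kővári–Sós–Turán: let r_1, ..., r_100 be the row sums and z = Σ r_i the total number of 1s. Each pair of columns can share at most one row with both entries 1 (else a 2×2 all-ones block appears), so Σ_i C(r_i, 2) ≤ C(177, 2) = 15576. By convexity Σ_i C(r_i, 2) ≥ 100·C(z/100, 2) = z(z − 100)/(2·100), giving z² − 100z − 100·177·176 ≤ 0 and hence z ≤ (1/2)[100 + √(10000 + 4·3115200)] = (1/2)[100 + √12470800] ≈ (1/2)(100 + 3531.402) = 1815.701.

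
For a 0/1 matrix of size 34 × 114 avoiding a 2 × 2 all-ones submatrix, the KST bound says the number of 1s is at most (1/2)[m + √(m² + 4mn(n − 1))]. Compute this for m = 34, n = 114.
z(34, 114; 2, 2) ≤ (1/2)[34 + √(34² + 4·34·114·113)] = (1/2)[34 + √1753108] = 679.0249

Kővári–Sós–Turán: let r_1, ..., r_34 be the row sums and z = Σ r_i the total number of 1s. Each pair of columns can share at most one row with both entries 1 (else a 2×2 all-ones block appears), so Σ_i C(r_i, 2) ≤ C(114, 2) = 6441. By convexity Σ_i C(r_i, 2) ≥ 34·C(z/34, 2) = z(z − 34)/(2·34), giving z² − 34z − 34·114·113 ≤ 0 and hence z ≤ (1/2)[34 + √(1156 + 4·437988)] = (1/2)[34 + √1753108] ≈ (1/2)(34 + 1324.0498) = 679.0249.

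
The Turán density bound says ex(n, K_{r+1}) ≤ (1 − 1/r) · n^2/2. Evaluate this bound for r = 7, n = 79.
Turán density bound = (6/7) · 79^2/2 = 18723/7 ≈ 2674.7143

Turán's theorem: ex(n, K_{r+1}) is achieved by the complete r-partite Turán graph T(n, r) with parts as balanced as possible, and is at most (1 − 1/r) · n^2/2. For r = 7, n = 79: the density bound is (6/7) · 6241/2 = 18723/7 ≈ 2674.7143. The integer-valued extremum is e(T(79, 7)) = 2674, which is strictly less than the density bound 18723/7 since 7 ∤ 79 (the parts of T(79, 7) cannot all be equal).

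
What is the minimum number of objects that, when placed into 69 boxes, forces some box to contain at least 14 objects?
n = (14 − 1)·69 + 1 = 898

By the generalised pigeonhole principle, to guarantee some box contains ≥ r objects we need more than (r − 1) · k objects total. Threshold: n = (r − 1) · k + 1. With r = 14 and k = 69: n = 13 · 69 + 1 = 897 + 1 = 898. For n = 897 = 13 · 69, we can put exactly 13 objects in every box, avoiding 14 in any single one — so 898 is tight.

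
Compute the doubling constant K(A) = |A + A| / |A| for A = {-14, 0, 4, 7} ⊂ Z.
K = |A + A| / |A| = 10/4 = 5/2

Enumerate A + A = {a + b : a, b ∈ A}. With |A| = 4, there are |A|^2 = 16 ordered sum pairs; collecting distinct values, A + A = {-28, -14, -10, -7, 0, 4, 7, 8, 11, 14}, so |A + A| = 10. Thus K = 10/4 = 5/2. For comparison, the minimum possible |A + A| over all 4-element sets is 2·4 − 1 = 7 (so min K = 7/4), attained only by arithmetic progressions.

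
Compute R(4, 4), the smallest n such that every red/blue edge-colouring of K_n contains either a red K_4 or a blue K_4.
R(4, 4) = 18

Lower bound: an explicit 2-colouring of K_{17} (typically a Paley-type or other structured construction) avoids a red K_4 and a blue K_4, showing R(4, 4) > 17.
Upper bound: the Erdős–Szekeres recurrence R(r, t') ≤ R(r−1, t') + R(r, t'−1) yields R(4, 4) ≤ 18.
Hence R(4, 4) = 18.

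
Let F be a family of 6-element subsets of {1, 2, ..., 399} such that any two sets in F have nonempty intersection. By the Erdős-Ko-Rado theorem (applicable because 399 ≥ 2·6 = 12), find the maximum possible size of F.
max |F| = C(398, 5) = 81148563474

Erdős-Ko-Rado (1961): when n ≥ 2k, max |F| = C(n−1, k−1). The bound is attained by the star {A : i ∈ A} for any fixed i ∈ [n]. Here C(399−1, 6−1) = C(398, 5) = 81148563474.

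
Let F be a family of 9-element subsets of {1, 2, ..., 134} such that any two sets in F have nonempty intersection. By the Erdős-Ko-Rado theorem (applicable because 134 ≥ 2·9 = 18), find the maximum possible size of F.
max |F| = C(133, 8) = 1959267085776

Erdős-Ko-Rado (1961): when n ≥ 2k, max |F| = C(n−1, k−1). The bound is attained by the star {A : i ∈ A} for any fixed i ∈ [n]. Here C(134−1, 9−1) = C(133, 8) = 1959267085776.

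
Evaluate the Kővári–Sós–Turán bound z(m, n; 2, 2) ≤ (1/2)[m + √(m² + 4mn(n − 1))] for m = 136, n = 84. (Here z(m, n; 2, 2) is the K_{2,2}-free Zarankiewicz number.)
z(136, 84; 2, 2) ≤ (1/2)[136 + √(136² + 4·136·84·83)] = (1/2)[136 + √3811264] = 1044.1229

Kővári–Sós–Turán: let r_1, ..., r_136 be the row sums and z = Σ r_i the total number of 1s. Each pair of columns can share at most one row with both entries 1 (else a 2×2 all-ones block appears), so Σ_i C(r_i, 2) ≤ C(84, 2) = 3486. By convexity Σ_i C(r_i, 2) ≥ 136·C(z/136, 2) = z(z − 136)/(2·136), giving z² − 136z − 136·84·83 ≤ 0 and hence z ≤ (1/2)[136 + √(18496 + 4·948192)] = (1/2)[136 + √3811264] ≈ (1/2)(136 + 1952.2459) = 1044.1229.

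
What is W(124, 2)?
W(124, 2) = 124 + 1 = 125

A 2-term AP is any pair of integers, so a monochromatic 2-AP exists iff some colour is used at least twice. With 124 colours, the colouring i ↦ i on {1, ..., 124} uses each colour once, avoiding any monochromatic pair, so W(124, 2) > 124. For {1, ..., 125}, pigeonhole forces two integers of the same colour, which form a monochromatic 2-AP. Hence W(124, 2) = 125.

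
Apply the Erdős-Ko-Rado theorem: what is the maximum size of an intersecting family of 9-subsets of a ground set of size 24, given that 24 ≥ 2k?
max |F| = C(23, 8) = 490314

The Erdős-Ko-Rado theorem states: for n ≥ 2k, an intersecting family of k-subsets of an n-element set has size at most C(n − 1, k − 1), with equality for 'star' families {A ⊆ [n] : |A| = k, i ∈ A} (fix an element i). For n = 24, k = 9: C(23, 8) = 490314.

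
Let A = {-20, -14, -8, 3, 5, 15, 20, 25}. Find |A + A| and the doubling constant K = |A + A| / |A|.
K = |A + A| / |A| = 31/8

Enumerate A + A = {a + b : a, b ∈ A}. With |A| = 8, there are |A|^2 = 64 ordered sum pairs; collecting distinct values, A + A = {-40, -34, -28, -22, -17, -16, -15, -11, -9, -5, -3, 0, 1, 5, 6, 7, 8, 10, 11, 12, 17, 18, 20, 23, 25, 28, 30, 35, 40, 45, 50}, so |A + A| = 31. Thus K = 31/8. For comparison, the minimum possible |A + A| over all 8-element sets is 2·8 − 1 = 15 (so min K = 15/8), attained only by arithmetic progressions.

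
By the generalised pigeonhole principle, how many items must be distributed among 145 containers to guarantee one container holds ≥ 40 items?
n = (40 − 1)·145 + 1 = 5656

By the generalised pigeonhole principle, to guarantee some box contains ≥ r objects we need more than (r − 1) · k objects total. Threshold: n = (r − 1) · k + 1. With r = 40 and k = 145: n = 39 · 145 + 1 = 5655 + 1 = 5656. For n = 5655 = 39 · 145, we can put exactly 39 objects in every box, avoiding 40 in any single one — so 5656 is tight.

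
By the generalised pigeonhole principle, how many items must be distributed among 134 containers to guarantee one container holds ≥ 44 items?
n = (44 − 1)·134 + 1 = 5763

By the generalised pigeonhole principle, to guarantee some box contains ≥ r objects we need more than (r − 1) · k objects total. Threshold: n = (r − 1) · k + 1. With r = 44 and k = 134: n = 43 · 134 + 1 = 5762 + 1 = 5763. For n = 5762 = 43 · 134, we can put exactly 43 objects in every box, avoiding 44 in any single one — so 5763 is tight.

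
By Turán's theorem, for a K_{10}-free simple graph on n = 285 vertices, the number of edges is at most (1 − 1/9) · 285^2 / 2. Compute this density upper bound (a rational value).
Turán density bound = (8/9) · 285^2/2 = 36100

Turán's theorem: ex(n, K_{r+1}) is achieved by the complete r-partite Turán graph T(n, r) with parts as balanced as possible, and is at most (1 − 1/r) · n^2/2. For r = 9, n = 285: the density bound is (8/9) · 81225/2 = 36100. The integer-valued extremum is e(T(285, 9)) = 36099, which is strictly less than the density bound 36100 since 9 ∤ 285 (the parts of T(285, 9) cannot all be equal).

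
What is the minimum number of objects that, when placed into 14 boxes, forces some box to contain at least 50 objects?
n = (50 − 1)·14 + 1 = 687

By the generalised pigeonhole principle, to guarantee some box contains ≥ r objects we need more than (r − 1) · k objects total. Threshold: n = (r − 1) · k + 1. With r = 50 and k = 14: n = 49 · 14 + 1 = 686 + 1 = 687. For n = 686 = 49 · 14, we can put exactly 49 objects in every box, avoiding 50 in any single one — so 687 is tight.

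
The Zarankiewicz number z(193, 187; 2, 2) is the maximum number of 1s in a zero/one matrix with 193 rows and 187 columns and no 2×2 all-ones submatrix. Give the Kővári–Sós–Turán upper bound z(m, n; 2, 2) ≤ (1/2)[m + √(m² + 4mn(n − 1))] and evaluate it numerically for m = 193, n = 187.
z(193, 187; 2, 2) ≤ (1/2)[193 + √(193² + 4·193·187·186)] = (1/2)[193 + √26888953] = 2689.228

Kővári–Sós–Turán: let r_1, ..., r_193 be the row sums and z = Σ r_i the total number of 1s. Each pair of columns can share at most one row with both entries 1 (else a 2×2 all-ones block appears), so Σ_i C(r_i, 2) ≤ C(187, 2) = 17391. By convexity Σ_i C(r_i, 2) ≥ 193·C(z/193, 2) = z(z − 193)/(2·193), giving z² − 193z − 193·187·186 ≤ 0 and hence z ≤ (1/2)[193 + √(37249 + 4·6712926)] = (1/2)[193 + √26888953] ≈ (1/2)(193 + 5185.4559) = 2689.228.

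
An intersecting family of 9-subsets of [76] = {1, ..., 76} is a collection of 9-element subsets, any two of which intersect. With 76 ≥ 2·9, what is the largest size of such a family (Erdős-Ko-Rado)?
max |F| = C(75, 8) = 16871053725

Erdős-Ko-Rado (1961): when n ≥ 2k, max |F| = C(n−1, k−1). The bound is attained by the star {A : i ∈ A} for any fixed i ∈ [n]. Here C(76−1, 9−1) = C(75, 8) = 16871053725.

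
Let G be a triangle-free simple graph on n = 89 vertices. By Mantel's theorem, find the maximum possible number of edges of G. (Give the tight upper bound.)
ex(89, K_3) = ⌊89^2/4⌋ = 1980

Mantel (1907): a triangle-free graph on n vertices has at most ⌊n^2/4⌋ edges, with equality for the complete bipartite graph K_{⌊n/2⌋, ⌈n/2⌉}. For n = 89: ⌊89^2/4⌋ = ⌊7921/4⌋ = 1980. The extremal graph is K_{44, 45}, which has 44·45 = 1980 edges.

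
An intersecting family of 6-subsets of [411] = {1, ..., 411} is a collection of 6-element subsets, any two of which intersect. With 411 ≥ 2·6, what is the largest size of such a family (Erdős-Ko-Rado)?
max |F| = C(410, 5) = 94212065332

Erdős-Ko-Rado (1961): when n ≥ 2k, max |F| = C(n−1, k−1). The bound is attained by the star {A : i ∈ A} for any fixed i ∈ [n]. Here C(411−1, 6−1) = C(410, 5) = 94212065332.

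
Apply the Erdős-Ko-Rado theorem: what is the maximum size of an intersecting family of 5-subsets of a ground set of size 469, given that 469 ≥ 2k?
max |F| = C(468, 4) = 1973287485

The Erdős-Ko-Rado theorem states: for n ≥ 2k, an intersecting family of k-subsets of an n-element set has size at most C(n − 1, k − 1), with equality for 'star' families {A ⊆ [n] : |A| = k, i ∈ A} (fix an element i). For n = 469, k = 5: C(468, 4) = 1973287485.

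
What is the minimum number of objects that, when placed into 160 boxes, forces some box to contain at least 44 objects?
n = (44 − 1)·160 + 1 = 6881

By the generalised pigeonhole principle, to guarantee some box contains ≥ r objects we need more than (r − 1) · k objects total. Threshold: n = (r − 1) · k + 1. With r = 44 and k = 160: n = 43 · 160 + 1 = 6880 + 1 = 6881. For n = 6880 = 43 · 160, we can put exactly 43 objects in every box, avoiding 44 in any single one — so 6881 is tight.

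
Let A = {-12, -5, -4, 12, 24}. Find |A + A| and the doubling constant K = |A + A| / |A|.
K = |A + A| / |A| = 15/5 = 3

Enumerate A + A = {a + b : a, b ∈ A}. With |A| = 5, there are |A|^2 = 25 ordered sum pairs; collecting distinct values, A + A = {-24, -17, -16, -10, -9, -8, 0, 7, 8, 12, 19, 20, 24, 36, 48}, so |A + A| = 15. Thus K = 15/5 = 3. For comparison, the minimum possible |A + A| over all 5-element sets is 2·5 − 1 = 9 (so min K = 9/5), attained only by arithmetic progressions.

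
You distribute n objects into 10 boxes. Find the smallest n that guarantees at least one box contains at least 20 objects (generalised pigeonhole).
n = (20 − 1)·10 + 1 = 191

By the generalised pigeonhole principle, to guarantee some box contains ≥ r objects we need more than (r − 1) · k objects total. Threshold: n = (r − 1) · k + 1. With r = 20 and k = 10: n = 19 · 10 + 1 = 190 + 1 = 191. For n = 190 = 19 · 10, we can put exactly 19 objects in every box, avoiding 20 in any single one — so 191 is tight.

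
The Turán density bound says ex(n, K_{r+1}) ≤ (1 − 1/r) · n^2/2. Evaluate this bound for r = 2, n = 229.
Turán density bound = (1/2) · 229^2/2 = 52441/4 ≈ 13110.25

Turán's theorem: ex(n, K_{r+1}) is achieved by the complete r-partite Turán graph T(n, r) with parts as balanced as possible, and is at most (1 − 1/r) · n^2/2. For r = 2, n = 229: the density bound is (1/2) · 52441/2 = 52441/4 ≈ 13110.25. The integer-valued extremum is e(T(229, 2)) = 13110, which is strictly less than the density bound 52441/4 since 2 ∤ 229 (the parts of T(229, 2) cannot all be equal).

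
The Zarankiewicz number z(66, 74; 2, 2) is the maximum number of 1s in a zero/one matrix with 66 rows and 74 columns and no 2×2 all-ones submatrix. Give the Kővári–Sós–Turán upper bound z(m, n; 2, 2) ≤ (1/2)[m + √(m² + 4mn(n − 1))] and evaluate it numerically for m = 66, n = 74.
z(66, 74; 2, 2) ≤ (1/2)[66 + √(66² + 4·66·74·73)] = (1/2)[66 + √1430484] = 631.0142

Kővári–Sós–Turán: let r_1, ..., r_66 be the row sums and z = Σ r_i the total number of 1s. Each pair of columns can share at most one row with both entries 1 (else a 2×2 all-ones block appears), so Σ_i C(r_i, 2) ≤ C(74, 2) = 2701. By convexity Σ_i C(r_i, 2) ≥ 66·C(z/66, 2) = z(z − 66)/(2·66), giving z² − 66z − 66·74·73 ≤ 0 and hence z ≤ (1/2)[66 + √(4356 + 4·356532)] = (1/2)[66 + √1430484] ≈ (1/2)(66 + 1196.0284) = 631.0142.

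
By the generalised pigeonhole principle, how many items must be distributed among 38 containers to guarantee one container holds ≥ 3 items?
n = (3 − 1)·38 + 1 = 77

By the generalised pigeonhole principle, to guarantee some box contains ≥ r objects we need more than (r − 1) · k objects total. Threshold: n = (r − 1) · k + 1. With r = 3 and k = 38: n = 2 · 38 + 1 = 76 + 1 = 77. For n = 76 = 2 · 38, we can put exactly 2 objects in every box, avoiding 3 in any single one — so 77 is tight.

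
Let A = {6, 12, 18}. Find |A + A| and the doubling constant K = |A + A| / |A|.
K = |A + A| / |A| = 5/3

Enumerate A + A = {a + b : a, b ∈ A}. With |A| = 3, there are |A|^2 = 9 ordered sum pairs; collecting distinct values, A + A = {12, 18, 24, 30, 36}, so |A + A| = 5. Thus K = 5/3. Here |A + A| = 2|A| − 1 = 5, the minimum possible — so K = 5/3 is minimal, which holds iff A is an arithmetic progression.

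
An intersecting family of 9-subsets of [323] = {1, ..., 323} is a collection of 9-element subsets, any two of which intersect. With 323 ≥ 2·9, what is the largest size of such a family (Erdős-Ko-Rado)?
max |F| = C(322, 8) = 2625820657641720

The Erdős-Ko-Rado theorem states: for n ≥ 2k, an intersecting family of k-subsets of an n-element set has size at most C(n − 1, k − 1), with equality for 'star' families {A ⊆ [n] : |A| = k, i ∈ A} (fix an element i). For n = 323, k = 9: C(322, 8) = 2625820657641720.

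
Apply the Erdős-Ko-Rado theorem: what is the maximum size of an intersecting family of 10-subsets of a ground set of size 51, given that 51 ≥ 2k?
max |F| = C(50, 9) = 2505433700

The Erdős-Ko-Rado theorem states: for n ≥ 2k, an intersecting family of k-subsets of an n-element set has size at most C(n − 1, k − 1), with equality for 'star' families {A ⊆ [n] : |A| = k, i ∈ A} (fix an element i). For n = 51, k = 10: C(50, 9) = 2505433700.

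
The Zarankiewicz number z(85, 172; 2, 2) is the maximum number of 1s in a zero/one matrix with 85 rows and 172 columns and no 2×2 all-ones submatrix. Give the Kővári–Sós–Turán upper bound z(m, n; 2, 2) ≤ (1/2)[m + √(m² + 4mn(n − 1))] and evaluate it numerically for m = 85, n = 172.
z(85, 172; 2, 2) ≤ (1/2)[85 + √(85² + 4·85·172·171)] = (1/2)[85 + √10007305] = 1624.2162

Kővári–Sós–Turán: let r_1, ..., r_85 be the row sums and z = Σ r_i the total number of 1s. Each pair of columns can share at most one row with both entries 1 (else a 2×2 all-ones block appears), so Σ_i C(r_i, 2) ≤ C(172, 2) = 14706. By convexity Σ_i C(r_i, 2) ≥ 85·C(z/85, 2) = z(z − 85)/(2·85), giving z² − 85z − 85·172·171 ≤ 0 and hence z ≤ (1/2)[85 + √(7225 + 4·2500020)] = (1/2)[85 + √10007305] ≈ (1/2)(85 + 3163.4325) = 1624.2162.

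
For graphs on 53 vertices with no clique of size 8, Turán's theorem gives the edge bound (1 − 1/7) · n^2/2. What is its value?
Turán density bound = (6/7) · 53^2/2 = 8427/7 ≈ 1203.8571

Turán's theorem: ex(n, K_{r+1}) is achieved by the complete r-partite Turán graph T(n, r) with parts as balanced as possible, and is at most (1 − 1/r) · n^2/2. For r = 7, n = 53: the density bound is (6/7) · 2809/2 = 8427/7 ≈ 1203.8571. The integer-valued extremum is e(T(53, 7)) = 1203, which is strictly less than the density bound 8427/7 since 7 ∤ 53 (the parts of T(53, 7) cannot all be equal).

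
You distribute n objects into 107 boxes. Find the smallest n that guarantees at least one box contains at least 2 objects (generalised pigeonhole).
n = (2 − 1)·107 + 1 = 108

By the generalised pigeonhole principle, to guarantee some box contains ≥ r objects we need more than (r − 1) · k objects total. Threshold: n = (r − 1) · k + 1. With r = 2 and k = 107: n = 1 · 107 + 1 = 107 + 1 = 108. For n = 107 = 1 · 107, we can put exactly 1 objects in every box, avoiding 2 in any single one — so 108 is tight.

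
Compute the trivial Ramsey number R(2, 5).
R(2, 5) = 5

R(2, k) = k for all k ≥ 2: in a 2-colouring of K_k, either some edge is red (a red K_2) or all edges are blue (a blue K_k). And K_{4} coloured all-blue has no blue K_5, so R(2, 5) > 4. Hence R(2, 5) = 5.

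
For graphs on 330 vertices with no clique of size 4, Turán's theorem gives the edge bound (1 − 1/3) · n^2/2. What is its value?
Turán density bound = (2/3) · 330^2/2 = 36300

Turán's theorem: ex(n, K_{r+1}) is achieved by the complete r-partite Turán graph T(n, r) with parts as balanced as possible, and is at most (1 − 1/r) · n^2/2. For r = 3, n = 330: the density bound is (2/3) · 108900/2 = 36300. Since 3 ∣ 330, the Turán graph T(330, 3) has parts of equal size 110, and its edge count e(T(330, 3)) = 36300 attains the density bound exactly.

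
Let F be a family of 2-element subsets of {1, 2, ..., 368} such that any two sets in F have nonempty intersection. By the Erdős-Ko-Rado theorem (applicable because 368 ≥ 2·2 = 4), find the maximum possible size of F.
max |F| = C(367, 1) = 367

Erdős-Ko-Rado (1961): when n ≥ 2k, max |F| = C(n−1, k−1). The bound is attained by the star {A : i ∈ A} for any fixed i ∈ [n]. Here C(368−1, 2−1) = C(367, 1) = 367.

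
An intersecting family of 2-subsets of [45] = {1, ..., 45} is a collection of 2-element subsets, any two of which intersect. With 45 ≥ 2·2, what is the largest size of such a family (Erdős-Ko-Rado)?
max |F| = C(44, 1) = 44

Erdős-Ko-Rado (1961): when n ≥ 2k, max |F| = C(n−1, k−1). The bound is attained by the star {A : i ∈ A} for any fixed i ∈ [n]. Here C(45−1, 2−1) = C(44, 1) = 44.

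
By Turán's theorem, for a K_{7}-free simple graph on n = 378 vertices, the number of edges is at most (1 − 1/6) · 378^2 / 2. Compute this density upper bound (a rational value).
Turán density bound = (5/6) · 378^2/2 = 59535

Turán's theorem: ex(n, K_{r+1}) is achieved by the complete r-partite Turán graph T(n, r) with parts as balanced as possible, and is at most (1 − 1/r) · n^2/2. For r = 6, n = 378: the density bound is (5/6) · 142884/2 = 59535. Since 6 ∣ 378, the Turán graph T(378, 6) has parts of equal size 63, and its edge count e(T(378, 6)) = 59535 attains the density bound exactly.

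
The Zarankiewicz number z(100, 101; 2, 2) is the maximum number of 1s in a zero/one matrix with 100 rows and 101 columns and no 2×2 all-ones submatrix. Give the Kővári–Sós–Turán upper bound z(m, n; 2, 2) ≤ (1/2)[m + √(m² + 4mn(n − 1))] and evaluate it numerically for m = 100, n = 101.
z(100, 101; 2, 2) ≤ (1/2)[100 + √(100² + 4·100·101·100)] = (1/2)[100 + √4050000] = 1056.2306

Kővári–Sós–Turán: let r_1, ..., r_100 be the row sums and z = Σ r_i the total number of 1s. Each pair of columns can share at most one row with both entries 1 (else a 2×2 all-ones block appears), so Σ_i C(r_i, 2) ≤ C(101, 2) = 5050. By convexity Σ_i C(r_i, 2) ≥ 100·C(z/100, 2) = z(z − 100)/(2·100), giving z² − 100z − 100·101·100 ≤ 0 and hence z ≤ (1/2)[100 + √(10000 + 4·1010000)] = (1/2)[100 + √4050000] ≈ (1/2)(100 + 2012.4612) = 1056.2306.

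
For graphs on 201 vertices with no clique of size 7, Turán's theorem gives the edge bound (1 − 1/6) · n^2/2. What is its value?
Turán density bound = (5/6) · 201^2/2 = 67335/4 ≈ 16833.75

Turán's theorem: ex(n, K_{r+1}) is achieved by the complete r-partite Turán graph T(n, r) with parts as balanced as possible, and is at most (1 − 1/r) · n^2/2. For r = 6, n = 201: the density bound is (5/6) · 40401/2 = 67335/4 ≈ 16833.75. The integer-valued extremum is e(T(201, 6)) = 16833, which is strictly less than the density bound 67335/4 since 6 ∤ 201 (the parts of T(201, 6) cannot all be equal).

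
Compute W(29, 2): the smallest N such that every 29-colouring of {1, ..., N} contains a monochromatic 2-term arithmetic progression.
W(29, 2) = 29 + 1 = 30

A 2-term AP is any pair of integers, so a monochromatic 2-AP exists iff some colour is used at least twice. With 29 colours, the colouring i ↦ i on {1, ..., 29} uses each colour once, avoiding any monochromatic pair, so W(29, 2) > 29. For {1, ..., 30}, pigeonhole forces two integers of the same colour, which form a monochromatic 2-AP. Hence W(29, 2) = 30.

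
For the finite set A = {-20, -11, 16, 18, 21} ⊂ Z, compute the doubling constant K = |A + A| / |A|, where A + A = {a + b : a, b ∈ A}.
K = |A + A| / |A| = 15/5 = 3

Enumerate A + A = {a + b : a, b ∈ A}. With |A| = 5, there are |A|^2 = 25 ordered sum pairs; collecting distinct values, A + A = {-40, -31, -22, -4, -2, 1, 5, 7, 10, 32, 34, 36, 37, 39, 42}, so |A + A| = 15. Thus K = 15/5 = 3. For comparison, the minimum possible |A + A| over all 5-element sets is 2·5 − 1 = 9 (so min K = 9/5), attained only by arithmetic progressions.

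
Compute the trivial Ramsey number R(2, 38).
R(2, 38) = 38

R(2, k) = k for all k ≥ 2: in a 2-colouring of K_k, either some edge is red (a red K_2) or all edges are blue (a blue K_k). And K_{37} coloured all-blue has no blue K_38, so R(2, 38) > 37. Hence R(2, 38) = 38.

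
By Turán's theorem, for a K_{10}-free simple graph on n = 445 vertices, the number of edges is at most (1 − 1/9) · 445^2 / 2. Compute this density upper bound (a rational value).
Turán density bound = (8/9) · 445^2/2 = 792100/9 ≈ 88011.1111

Turán's theorem: ex(n, K_{r+1}) is achieved by the complete r-partite Turán graph T(n, r) with parts as balanced as possible, and is at most (1 − 1/r) · n^2/2. For r = 9, n = 445: the density bound is (8/9) · 198025/2 = 792100/9 ≈ 88011.1111. The integer-valued extremum is e(T(445, 9)) = 88010, which is strictly less than the density bound 792100/9 since 9 ∤ 445 (the parts of T(445, 9) cannot all be equal).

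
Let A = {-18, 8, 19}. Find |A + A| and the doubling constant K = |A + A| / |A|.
K = |A + A| / |A| = 6/3 = 2

Enumerate A + A = {a + b : a, b ∈ A}. With |A| = 3, there are |A|^2 = 9 ordered sum pairs; collecting distinct values, A + A = {-36, -10, 1, 16, 27, 38}, so |A + A| = 6. Thus K = 6/3 = 2. For comparison, the minimum possible |A + A| over all 3-element sets is 2·3 − 1 = 5 (so min K = 5/3), attained only by arithmetic progressions.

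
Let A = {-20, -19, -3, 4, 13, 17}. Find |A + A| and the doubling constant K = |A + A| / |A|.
K = |A + A| / |A| = 20/6 = 10/3

Enumerate A + A = {a + b : a, b ∈ A}. With |A| = 6, there are |A|^2 = 36 ordered sum pairs; collecting distinct values, A + A = {-40, -39, -38, -23, -22, -16, -15, -7, -6, -3, -2, 1, 8, 10, 14, 17, 21, 26, 30, 34}, so |A + A| = 20. Thus K = 20/6 = 10/3. For comparison, the minimum possible |A + A| over all 6-element sets is 2·6 − 1 = 11 (so min K = 11/6), attained only by arithmetic progressions.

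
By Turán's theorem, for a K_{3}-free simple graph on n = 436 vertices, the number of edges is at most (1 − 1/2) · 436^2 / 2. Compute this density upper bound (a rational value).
Turán density bound = (1/2) · 436^2/2 = 47524

Turán's theorem: ex(n, K_{r+1}) is achieved by the complete r-partite Turán graph T(n, r) with parts as balanced as possible, and is at most (1 − 1/r) · n^2/2. For r = 2, n = 436: the density bound is (1/2) · 190096/2 = 47524. Since 2 ∣ 436, the Turán graph T(436, 2) has parts of equal size 218, and its edge count e(T(436, 2)) = 47524 attains the density bound exactly.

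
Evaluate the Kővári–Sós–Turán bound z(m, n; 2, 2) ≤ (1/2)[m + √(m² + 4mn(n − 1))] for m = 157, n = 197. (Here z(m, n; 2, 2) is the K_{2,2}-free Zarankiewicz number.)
z(157, 197; 2, 2) ≤ (1/2)[157 + √(157² + 4·157·197·196)] = (1/2)[157 + √24272985] = 2541.8811

Kővári–Sós–Turán: let r_1, ..., r_157 be the row sums and z = Σ r_i the total number of 1s. Each pair of columns can share at most one row with both entries 1 (else a 2×2 all-ones block appears), so Σ_i C(r_i, 2) ≤ C(197, 2) = 19306. By convexity Σ_i C(r_i, 2) ≥ 157·C(z/157, 2) = z(z − 157)/(2·157), giving z² − 157z − 157·197·196 ≤ 0 and hence z ≤ (1/2)[157 + √(24649 + 4·6062084)] = (1/2)[157 + √24272985] ≈ (1/2)(157 + 4926.7621) = 2541.8811.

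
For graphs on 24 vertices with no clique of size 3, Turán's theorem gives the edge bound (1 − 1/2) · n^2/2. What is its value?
Turán density bound = (1/2) · 24^2/2 = 144

Turán's theorem: ex(n, K_{r+1}) is achieved by the complete r-partite Turán graph T(n, r) with parts as balanced as possible, and is at most (1 − 1/r) · n^2/2. For r = 2, n = 24: the density bound is (1/2) · 576/2 = 144. Since 2 ∣ 24, the Turán graph T(24, 2) has parts of equal size 12, and its edge count e(T(24, 2)) = 144 attains the density bound exactly.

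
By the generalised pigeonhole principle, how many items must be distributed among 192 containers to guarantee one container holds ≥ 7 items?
n = (7 − 1)·192 + 1 = 1153

By the generalised pigeonhole principle, to guarantee some box contains ≥ r objects we need more than (r − 1) · k objects total. Threshold: n = (r − 1) · k + 1. With r = 7 and k = 192: n = 6 · 192 + 1 = 1152 + 1 = 1153. For n = 1152 = 6 · 192, we can put exactly 6 objects in every box, avoiding 7 in any single one — so 1153 is tight.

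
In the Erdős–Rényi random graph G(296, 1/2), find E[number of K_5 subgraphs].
E[# K_5] = C(296, 5) · (1/2)^C(5, 2) = 18303337304 / 2^10 = 2287917163/128 = 17874352.8359375

For each 5-subset S of vertices (there are C(296, 5) = 18303337304 such S), let X_S = 1 if S induces a K_5 (all C(5, 2) = 10 edges present). Then P(X_S = 1) = (1/2)^10 = 1/1024. By linearity of expectation, E[# K_5] = C(296, 5) · (1/2)^10 = 18303337304 / 1024 = 2287917163/128 = 17874352.8359375.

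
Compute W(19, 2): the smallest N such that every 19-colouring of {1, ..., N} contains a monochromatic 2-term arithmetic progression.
W(19, 2) = 19 + 1 = 20

A 2-term AP is any pair of integers, so a monochromatic 2-AP exists iff some colour is used at least twice. With 19 colours, the colouring i ↦ i on {1, ..., 19} uses each colour once, avoiding any monochromatic pair, so W(19, 2) > 19. For {1, ..., 20}, pigeonhole forces two integers of the same colour, which form a monochromatic 2-AP. Hence W(19, 2) = 20.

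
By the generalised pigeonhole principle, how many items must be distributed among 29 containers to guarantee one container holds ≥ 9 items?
n = (9 − 1)·29 + 1 = 233

By the generalised pigeonhole principle, to guarantee some box contains ≥ r objects we need more than (r − 1) · k objects total. Threshold: n = (r − 1) · k + 1. With r = 9 and k = 29: n = 8 · 29 + 1 = 232 + 1 = 233. For n = 232 = 8 · 29, we can put exactly 8 objects in every box, avoiding 9 in any single one — so 233 is tight.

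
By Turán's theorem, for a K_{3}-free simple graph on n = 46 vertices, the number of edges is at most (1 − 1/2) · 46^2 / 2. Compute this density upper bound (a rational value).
Turán density bound = (1/2) · 46^2/2 = 529

Turán's theorem: ex(n, K_{r+1}) is achieved by the complete r-partite Turán graph T(n, r) with parts as balanced as possible, and is at most (1 − 1/r) · n^2/2. For r = 2, n = 46: the density bound is (1/2) · 2116/2 = 529. Since 2 ∣ 46, the Turán graph T(46, 2) has parts of equal size 23, and its edge count e(T(46, 2)) = 529 attains the density bound exactly.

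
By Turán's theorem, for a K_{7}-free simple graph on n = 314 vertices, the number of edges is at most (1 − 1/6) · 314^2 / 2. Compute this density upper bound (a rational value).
Turán density bound = (5/6) · 314^2/2 = 123245/3 ≈ 41081.6667

Turán's theorem: ex(n, K_{r+1}) is achieved by the complete r-partite Turán graph T(n, r) with parts as balanced as possible, and is at most (1 − 1/r) · n^2/2. For r = 6, n = 314: the density bound is (5/6) · 98596/2 = 123245/3 ≈ 41081.6667. The integer-valued extremum is e(T(314, 6)) = 41081, which is strictly less than the density bound 123245/3 since 6 ∤ 314 (the parts of T(314, 6) cannot all be equal).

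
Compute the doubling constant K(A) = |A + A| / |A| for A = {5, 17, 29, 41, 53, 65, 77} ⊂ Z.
K = |A + A| / |A| = 13/7

Enumerate A + A = {a + b : a, b ∈ A}. With |A| = 7, there are |A|^2 = 49 ordered sum pairs; collecting distinct values, A + A = {10, 22, 34, 46, 58, 70, 82, 94, 106, 118, 130, 142, 154}, so |A + A| = 13. Thus K = 13/7. Here |A + A| = 2|A| − 1 = 13, the minimum possible — so K = 13/7 is minimal, which holds iff A is an arithmetic progression.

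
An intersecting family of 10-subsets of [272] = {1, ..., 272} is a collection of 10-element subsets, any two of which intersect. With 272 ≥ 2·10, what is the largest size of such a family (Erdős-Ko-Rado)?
max |F| = C(271, 9) = 18995710556429805

The Erdős-Ko-Rado theorem states: for n ≥ 2k, an intersecting family of k-subsets of an n-element set has size at most C(n − 1, k − 1), with equality for 'star' families {A ⊆ [n] : |A| = k, i ∈ A} (fix an element i). For n = 272, k = 10: C(271, 9) = 18995710556429805.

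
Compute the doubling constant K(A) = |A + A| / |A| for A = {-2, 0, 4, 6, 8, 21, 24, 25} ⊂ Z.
K = |A + A| / |A| = 30/8 = 15/4

Enumerate A + A = {a + b : a, b ∈ A}. With |A| = 8, there are |A|^2 = 64 ordered sum pairs; collecting distinct values, A + A = {-4, -2, 0, 2, 4, 6, 8, 10, 12, 14, 16, 19, 21, 22, 23, 24, 25, 27, 28, 29, 30, 31, 32, 33, 42, 45, 46, 48, 49, 50}, so |A + A| = 30. Thus K = 30/8 = 15/4. For comparison, the minimum possible |A + A| over all 8-element sets is 2·8 − 1 = 15 (so min K = 15/8), attained only by arithmetic progressions.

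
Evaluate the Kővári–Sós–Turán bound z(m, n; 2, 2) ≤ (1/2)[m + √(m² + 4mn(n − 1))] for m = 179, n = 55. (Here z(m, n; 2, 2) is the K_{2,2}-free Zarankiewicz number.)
z(179, 55; 2, 2) ≤ (1/2)[179 + √(179² + 4·179·55·54)] = (1/2)[179 + √2158561] = 824.1021

Kővári–Sós–Turán: let r_1, ..., r_179 be the row sums and z = Σ r_i the total number of 1s. Each pair of columns can share at most one row with both entries 1 (else a 2×2 all-ones block appears), so Σ_i C(r_i, 2) ≤ C(55, 2) = 1485. By convexity Σ_i C(r_i, 2) ≥ 179·C(z/179, 2) = z(z − 179)/(2·179), giving z² − 179z − 179·55·54 ≤ 0 and hence z ≤ (1/2)[179 + √(32041 + 4·531630)] = (1/2)[179 + √2158561] ≈ (1/2)(179 + 1469.2042) = 824.1021.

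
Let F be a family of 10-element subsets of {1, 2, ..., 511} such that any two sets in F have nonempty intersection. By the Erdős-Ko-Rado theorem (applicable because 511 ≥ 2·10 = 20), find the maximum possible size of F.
max |F| = C(510, 9) = 5991571285790171510

Erdős-Ko-Rado (1961): when n ≥ 2k, max |F| = C(n−1, k−1). The bound is attained by the star {A : i ∈ A} for any fixed i ∈ [n]. Here C(511−1, 10−1) = C(510, 9) = 5991571285790171510.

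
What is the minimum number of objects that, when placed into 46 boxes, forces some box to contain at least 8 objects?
n = (8 − 1)·46 + 1 = 323

By the generalised pigeonhole principle, to guarantee some box contains ≥ r objects we need more than (r − 1) · k objects total. Threshold: n = (r − 1) · k + 1. With r = 8 and k = 46: n = 7 · 46 + 1 = 322 + 1 = 323. For n = 322 = 7 · 46, we can put exactly 7 objects in every box, avoiding 8 in any single one — so 323 is tight.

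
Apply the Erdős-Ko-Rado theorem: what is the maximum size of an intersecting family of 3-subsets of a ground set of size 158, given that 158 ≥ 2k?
max |F| = C(157, 2) = 12246

Erdős-Ko-Rado (1961): when n ≥ 2k, max |F| = C(n−1, k−1). The bound is attained by the star {A : i ∈ A} for any fixed i ∈ [n]. Here C(158−1, 3−1) = C(157, 2) = 12246.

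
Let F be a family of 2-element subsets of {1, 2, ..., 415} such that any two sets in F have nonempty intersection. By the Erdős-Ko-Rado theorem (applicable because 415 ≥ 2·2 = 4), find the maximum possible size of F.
max |F| = C(414, 1) = 414

Erdős-Ko-Rado (1961): when n ≥ 2k, max |F| = C(n−1, k−1). The bound is attained by the star {A : i ∈ A} for any fixed i ∈ [n]. Here C(415−1, 2−1) = C(414, 1) = 414.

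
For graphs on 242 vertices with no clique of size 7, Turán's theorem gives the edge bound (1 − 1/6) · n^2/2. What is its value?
Turán density bound = (5/6) · 242^2/2 = 73205/3 ≈ 24401.6667

Turán's theorem: ex(n, K_{r+1}) is achieved by the complete r-partite Turán graph T(n, r) with parts as balanced as possible, and is at most (1 − 1/r) · n^2/2. For r = 6, n = 242: the density bound is (5/6) · 58564/2 = 73205/3 ≈ 24401.6667. The integer-valued extremum is e(T(242, 6)) = 24401, which is strictly less than the density bound 73205/3 since 6 ∤ 242 (the parts of T(242, 6) cannot all be equal).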